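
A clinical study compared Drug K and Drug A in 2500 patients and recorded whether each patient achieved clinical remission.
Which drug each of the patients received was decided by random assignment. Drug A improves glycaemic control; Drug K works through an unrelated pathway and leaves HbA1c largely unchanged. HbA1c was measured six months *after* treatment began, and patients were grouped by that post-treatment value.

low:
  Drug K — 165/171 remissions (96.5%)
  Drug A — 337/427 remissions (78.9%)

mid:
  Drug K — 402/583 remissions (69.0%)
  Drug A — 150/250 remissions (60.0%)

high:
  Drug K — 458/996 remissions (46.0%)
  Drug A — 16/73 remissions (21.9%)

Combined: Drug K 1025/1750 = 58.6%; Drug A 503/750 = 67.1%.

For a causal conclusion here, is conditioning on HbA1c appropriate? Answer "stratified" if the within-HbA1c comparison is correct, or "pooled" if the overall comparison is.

pooled

HbA1c is recorded after the drug and is itself shifted by it — it sits on the causal path from drug to outcome. Conditioning on a mediator would strip out part of the effect we want; the pooled comparison gives the total causal effect.
Pooled: Drug K 58.6% vs Drug A 67.1%; Drug A is higher overall.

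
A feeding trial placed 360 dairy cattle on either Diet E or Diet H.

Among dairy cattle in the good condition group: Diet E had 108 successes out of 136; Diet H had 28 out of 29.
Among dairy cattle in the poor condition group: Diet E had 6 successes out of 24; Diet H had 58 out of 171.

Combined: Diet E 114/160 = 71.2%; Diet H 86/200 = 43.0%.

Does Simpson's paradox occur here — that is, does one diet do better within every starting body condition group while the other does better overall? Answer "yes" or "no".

yes

Within each starting body condition level (good condition 79.4% vs 96.6%; poor condition 25.0% vs 33.9%), Diet H has the higher rate every time. Pooled: 71.2% vs 43.0% — Diet E has the higher rate overall. The two comparisons disagree.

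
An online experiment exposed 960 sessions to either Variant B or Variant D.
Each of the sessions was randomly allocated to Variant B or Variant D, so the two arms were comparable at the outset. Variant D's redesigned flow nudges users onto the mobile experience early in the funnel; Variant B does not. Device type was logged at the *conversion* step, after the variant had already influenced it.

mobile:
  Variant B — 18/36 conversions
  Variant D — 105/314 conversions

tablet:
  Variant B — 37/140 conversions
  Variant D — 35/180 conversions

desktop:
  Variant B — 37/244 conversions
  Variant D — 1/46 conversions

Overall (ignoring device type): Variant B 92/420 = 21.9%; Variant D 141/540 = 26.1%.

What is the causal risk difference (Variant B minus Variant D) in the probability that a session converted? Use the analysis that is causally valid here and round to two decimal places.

-0.04

Because the variant influences device type, device type is a post-treatment mediator, not a confounder. Stratifying on it would bias the estimate; the causal effect is the crude pooled difference.
The causal difference is the pooled difference: 0.219 − 0.261 = -0.042.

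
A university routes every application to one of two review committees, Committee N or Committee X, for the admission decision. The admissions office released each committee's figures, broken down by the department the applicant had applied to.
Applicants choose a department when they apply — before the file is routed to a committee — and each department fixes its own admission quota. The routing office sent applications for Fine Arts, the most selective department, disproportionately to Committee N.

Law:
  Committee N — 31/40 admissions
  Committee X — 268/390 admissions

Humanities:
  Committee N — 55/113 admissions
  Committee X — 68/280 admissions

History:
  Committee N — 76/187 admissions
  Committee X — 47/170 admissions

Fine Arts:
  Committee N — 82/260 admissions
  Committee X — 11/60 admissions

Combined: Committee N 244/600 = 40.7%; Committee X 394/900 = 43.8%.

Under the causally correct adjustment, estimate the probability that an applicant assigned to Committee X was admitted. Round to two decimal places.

The imbalance in department arose from how applicants were allocated, not from anything the review committee did; and department independently affects the outcome. The pooled gap is confounded — condition on department.
Standardising Committee X to the population department mix: 0.287·268/390 + 0.262·68/280 + 0.238·47/170 + 0.213·11/60 = 0.366.

0.37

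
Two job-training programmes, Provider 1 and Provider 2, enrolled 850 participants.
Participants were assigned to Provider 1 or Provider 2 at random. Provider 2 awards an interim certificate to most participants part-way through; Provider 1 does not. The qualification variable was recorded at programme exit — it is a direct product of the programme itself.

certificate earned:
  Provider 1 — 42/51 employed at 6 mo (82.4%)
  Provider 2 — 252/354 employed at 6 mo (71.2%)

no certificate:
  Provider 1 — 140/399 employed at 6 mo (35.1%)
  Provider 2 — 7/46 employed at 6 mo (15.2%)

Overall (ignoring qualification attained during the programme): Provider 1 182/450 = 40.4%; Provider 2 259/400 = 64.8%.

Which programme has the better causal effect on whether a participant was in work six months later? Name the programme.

Within every qualification attained during the programme level Provider 1 has the higher rate, yet pooled Provider 2 does — Simpson's reversal.
Qualification attained during the programme is recorded after the programme and is itself shifted by it — it sits on the causal path from programme to outcome. Conditioning on a mediator would strip out part of the effect we want; the pooled comparison gives the total causal effect.
Pooled: Provider 1 40.4% vs Provider 2 64.8%; Provider 2 is higher overall.

Provider 2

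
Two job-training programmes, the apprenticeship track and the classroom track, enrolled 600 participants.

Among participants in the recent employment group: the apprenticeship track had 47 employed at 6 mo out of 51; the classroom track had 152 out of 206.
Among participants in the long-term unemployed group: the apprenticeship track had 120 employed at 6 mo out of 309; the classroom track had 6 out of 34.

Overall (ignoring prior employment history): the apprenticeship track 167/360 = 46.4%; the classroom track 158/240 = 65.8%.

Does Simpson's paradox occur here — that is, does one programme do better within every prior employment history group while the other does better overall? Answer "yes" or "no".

Within each prior employment history level (recent employment 92.2% vs 73.8%; long-term unemployed 38.8% vs 17.6%), the apprenticeship track has the higher rate every time. Pooled: 46.4% vs 65.8% — the classroom track has the higher rate overall. The two comparisons disagree.

yes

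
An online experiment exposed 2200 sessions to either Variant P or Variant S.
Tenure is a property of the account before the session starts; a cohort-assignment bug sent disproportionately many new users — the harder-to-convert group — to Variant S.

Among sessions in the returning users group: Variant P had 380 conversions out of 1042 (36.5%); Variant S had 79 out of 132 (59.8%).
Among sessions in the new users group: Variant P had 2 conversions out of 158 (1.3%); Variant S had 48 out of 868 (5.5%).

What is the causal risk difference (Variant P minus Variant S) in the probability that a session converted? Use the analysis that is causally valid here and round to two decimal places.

The user tenure-specific comparison favours Variant S throughout, but the pooled figures favour Variant P. The question is whether to condition on user tenure.
Here user tenure is a common cause — it drives both which variant a case falls under and the outcome. The crude comparison mixes populations; the stratum-specific rates are the causally relevant ones.
Adjusting over the population distribution of user tenure: 0.534·(0.365−0.598) + 0.466·(0.013−0.055) = -0.145.

-0.14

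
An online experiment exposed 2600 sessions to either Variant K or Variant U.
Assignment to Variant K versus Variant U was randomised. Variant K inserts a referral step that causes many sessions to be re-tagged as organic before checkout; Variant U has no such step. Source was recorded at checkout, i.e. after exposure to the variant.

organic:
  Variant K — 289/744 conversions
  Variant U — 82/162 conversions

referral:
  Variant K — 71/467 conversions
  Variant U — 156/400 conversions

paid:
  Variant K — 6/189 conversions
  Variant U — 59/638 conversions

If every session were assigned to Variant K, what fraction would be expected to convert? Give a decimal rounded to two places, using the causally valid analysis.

The stratified and pooled comparisons disagree (Variant U wins within each traffic source; Variant K wins overall), so the answer turns on the causal role of traffic source.
Traffic source here is a post-treatment variable shaped by the variant; conditioning on it would introduce bias rather than remove it. The overall comparison is the causal one.
So P(outcome | do(Variant K)) is just the pooled rate for Variant K: 366/1400 = 0.261.

0.26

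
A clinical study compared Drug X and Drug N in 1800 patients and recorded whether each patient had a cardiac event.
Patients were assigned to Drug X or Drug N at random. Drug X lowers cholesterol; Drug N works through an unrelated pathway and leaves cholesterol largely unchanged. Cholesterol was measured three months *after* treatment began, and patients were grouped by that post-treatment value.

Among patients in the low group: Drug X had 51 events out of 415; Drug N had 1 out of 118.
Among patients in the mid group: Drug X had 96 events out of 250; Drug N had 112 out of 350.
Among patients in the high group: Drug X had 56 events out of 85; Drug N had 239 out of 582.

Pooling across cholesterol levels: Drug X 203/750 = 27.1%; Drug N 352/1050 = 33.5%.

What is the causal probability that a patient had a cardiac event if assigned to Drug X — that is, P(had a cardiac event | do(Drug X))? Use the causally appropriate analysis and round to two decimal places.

The stratified and pooled comparisons disagree (Drug N wins within each cholesterol; Drug X wins overall), so the answer turns on the causal role of cholesterol.
Cholesterol is downstream of the drug. One should not condition on a consequence of treatment, so the overall rates are the right comparison.
So P(outcome | do(Drug X)) is just the pooled rate for Drug X: 203/750 = 0.271.

0.27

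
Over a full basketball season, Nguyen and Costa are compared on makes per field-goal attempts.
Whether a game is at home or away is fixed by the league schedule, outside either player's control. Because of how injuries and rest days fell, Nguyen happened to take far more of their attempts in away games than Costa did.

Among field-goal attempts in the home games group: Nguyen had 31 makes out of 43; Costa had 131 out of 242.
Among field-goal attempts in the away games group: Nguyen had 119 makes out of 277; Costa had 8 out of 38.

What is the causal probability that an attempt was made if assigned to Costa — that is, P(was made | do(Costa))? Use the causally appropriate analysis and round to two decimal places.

0.37

Nguyen is higher inside every game venue stratum but Costa is higher in aggregate. Whether to stratify depends on how game venue relates to the player.
The imbalance in game venue arose from how field-goal attempts were allocated, not from anything the player did; and game venue independently affects the outcome. The pooled gap is confounded — condition on game venue.
Standardising Costa to the population game venue mix: 0.475·131/242 + 0.525·8/38 = 0.368.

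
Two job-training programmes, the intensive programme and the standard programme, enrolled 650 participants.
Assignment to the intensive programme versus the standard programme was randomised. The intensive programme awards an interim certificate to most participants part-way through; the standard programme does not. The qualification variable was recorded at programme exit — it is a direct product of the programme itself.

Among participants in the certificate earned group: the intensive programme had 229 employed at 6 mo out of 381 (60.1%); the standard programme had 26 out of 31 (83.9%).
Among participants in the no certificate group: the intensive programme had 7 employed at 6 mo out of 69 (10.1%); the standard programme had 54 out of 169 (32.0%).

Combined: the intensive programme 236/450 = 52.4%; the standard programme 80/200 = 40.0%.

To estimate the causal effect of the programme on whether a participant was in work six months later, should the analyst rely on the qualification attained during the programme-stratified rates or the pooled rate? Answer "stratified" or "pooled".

pooled

Qualification attained during the programme is downstream of the programme. One should not condition on a consequence of treatment, so the overall rates are the right comparison.
Pooled: the intensive programme 52.4% vs the standard programme 40.0%; the intensive programme is higher overall.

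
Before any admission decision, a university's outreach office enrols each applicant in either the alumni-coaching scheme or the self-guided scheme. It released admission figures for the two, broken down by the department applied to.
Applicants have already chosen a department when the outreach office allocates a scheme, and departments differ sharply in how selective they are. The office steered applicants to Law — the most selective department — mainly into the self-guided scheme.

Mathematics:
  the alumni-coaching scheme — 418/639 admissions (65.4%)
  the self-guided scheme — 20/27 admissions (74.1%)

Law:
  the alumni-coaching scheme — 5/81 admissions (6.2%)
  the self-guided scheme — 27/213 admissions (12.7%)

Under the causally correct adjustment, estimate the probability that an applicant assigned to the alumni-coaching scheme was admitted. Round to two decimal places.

0.47

Nothing the outreach scheme does changes department; the imbalance is an allocation artefact. With department also predicting the outcome, the pooled figure is confounded, and the within-stratum comparison is the causal one.
Standardising the alumni-coaching scheme to the population department mix: 0.694·418/639 + 0.306·5/81 = 0.473.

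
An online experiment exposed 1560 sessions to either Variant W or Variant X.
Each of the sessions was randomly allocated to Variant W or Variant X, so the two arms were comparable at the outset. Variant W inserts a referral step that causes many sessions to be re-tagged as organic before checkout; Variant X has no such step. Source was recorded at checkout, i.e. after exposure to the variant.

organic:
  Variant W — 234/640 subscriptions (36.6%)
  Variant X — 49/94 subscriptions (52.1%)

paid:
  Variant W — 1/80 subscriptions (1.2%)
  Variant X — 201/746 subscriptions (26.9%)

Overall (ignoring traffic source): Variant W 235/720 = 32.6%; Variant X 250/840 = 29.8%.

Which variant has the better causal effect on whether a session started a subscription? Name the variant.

Variant W

Variant X is higher inside every traffic source stratum but Variant W is higher in aggregate. Whether to stratify depends on how traffic source relates to the variant.
Traffic source is downstream of the variant. One should not condition on a consequence of treatment, so the overall rates are the right comparison.
Pooled: Variant W 32.6% vs Variant X 29.8%; Variant W is higher overall.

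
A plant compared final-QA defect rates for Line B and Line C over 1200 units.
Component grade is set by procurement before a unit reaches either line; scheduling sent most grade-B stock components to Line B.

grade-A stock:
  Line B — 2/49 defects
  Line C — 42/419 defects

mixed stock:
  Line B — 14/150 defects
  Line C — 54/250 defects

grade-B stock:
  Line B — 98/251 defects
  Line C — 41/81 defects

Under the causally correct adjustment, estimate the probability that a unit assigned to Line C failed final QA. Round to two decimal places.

0.25

The component grade-specific comparison favours Line B throughout, but the pooled figures favour Line C. The question is whether to condition on component grade.
Component grade is set before the line has any effect — it is not caused by the line — and it independently drives the outcome. That makes it a confounder, so the causal comparison is within component grade levels.
Standardising Line C to the population component grade mix: 0.390·42/419 + 0.333·54/250 + 0.277·41/81 = 0.251.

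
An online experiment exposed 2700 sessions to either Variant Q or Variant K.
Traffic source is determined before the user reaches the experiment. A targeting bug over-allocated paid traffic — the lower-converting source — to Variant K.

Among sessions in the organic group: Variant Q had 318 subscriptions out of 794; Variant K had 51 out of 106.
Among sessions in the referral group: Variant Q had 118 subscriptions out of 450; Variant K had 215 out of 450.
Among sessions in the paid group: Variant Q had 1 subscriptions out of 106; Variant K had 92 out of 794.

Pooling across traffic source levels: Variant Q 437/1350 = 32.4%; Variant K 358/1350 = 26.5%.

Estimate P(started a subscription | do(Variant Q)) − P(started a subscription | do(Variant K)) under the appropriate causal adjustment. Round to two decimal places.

-0.13

The stratified and pooled comparisons disagree (Variant K wins within each traffic source; Variant Q wins overall), so the answer turns on the causal role of traffic source.
The imbalance in traffic source arose from how sessions were allocated, not from anything the variant did; and traffic source independently affects the outcome. The pooled gap is confounded — condition on traffic source.
Adjusting over the population distribution of traffic source: 0.333·(0.401−0.481) + 0.333·(0.262−0.478) + 0.333·(0.009−0.116) = -0.134.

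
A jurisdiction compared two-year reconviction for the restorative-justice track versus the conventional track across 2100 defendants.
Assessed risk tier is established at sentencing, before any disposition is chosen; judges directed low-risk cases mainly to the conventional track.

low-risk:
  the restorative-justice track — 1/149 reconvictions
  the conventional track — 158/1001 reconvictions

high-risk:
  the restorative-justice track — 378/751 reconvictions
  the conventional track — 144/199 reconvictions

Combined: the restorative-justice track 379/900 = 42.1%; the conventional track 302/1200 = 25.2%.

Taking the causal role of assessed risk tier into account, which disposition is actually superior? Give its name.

the restorative-justice track

The assessed risk tier-specific comparison favours the restorative-justice track throughout, but the pooled figures favour the conventional track. The question is whether to condition on assessed risk tier.
Since assessed risk tier is a pre-existing factor (not a product of the disposition) and it affects the outcome on its own, it is a confounder. The stratified rates, not the pooled rate, identify the causal effect.
Within each level — low-risk: 0.7% vs 15.8%; high-risk: 50.3% vs 72.4% — the restorative-justice track is lower every time.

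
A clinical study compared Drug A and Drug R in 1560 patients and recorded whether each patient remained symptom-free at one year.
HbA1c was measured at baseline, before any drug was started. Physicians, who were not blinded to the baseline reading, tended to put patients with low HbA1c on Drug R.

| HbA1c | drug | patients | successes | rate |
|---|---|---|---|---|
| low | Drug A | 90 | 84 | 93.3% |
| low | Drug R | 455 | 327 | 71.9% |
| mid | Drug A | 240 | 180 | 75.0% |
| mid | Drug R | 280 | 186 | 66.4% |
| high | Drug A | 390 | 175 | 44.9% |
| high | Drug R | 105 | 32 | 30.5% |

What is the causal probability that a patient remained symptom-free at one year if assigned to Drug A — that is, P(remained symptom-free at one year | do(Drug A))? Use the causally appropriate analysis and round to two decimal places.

0.72

Within every HbA1c level Drug A has the higher rate, yet pooled Drug R does — Simpson's reversal.
Since HbA1c is a pre-existing factor (not a product of the drug) and it affects the outcome on its own, it is a confounder. The stratified rates, not the pooled rate, identify the causal effect.
Standardising Drug A to the population HbA1c mix: 0.349·84/90 + 0.333·180/240 + 0.317·175/390 = 0.718.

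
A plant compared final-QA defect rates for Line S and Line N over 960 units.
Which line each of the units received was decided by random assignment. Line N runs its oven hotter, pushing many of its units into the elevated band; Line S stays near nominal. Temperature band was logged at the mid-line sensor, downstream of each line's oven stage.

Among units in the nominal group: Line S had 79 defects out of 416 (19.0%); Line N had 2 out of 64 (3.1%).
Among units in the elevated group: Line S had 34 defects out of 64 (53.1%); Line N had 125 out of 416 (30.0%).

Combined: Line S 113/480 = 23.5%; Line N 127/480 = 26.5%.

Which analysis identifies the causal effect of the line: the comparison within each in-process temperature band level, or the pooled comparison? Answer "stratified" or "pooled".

pooled

The in-process temperature band-specific comparison favours Line N throughout, but the pooled figures favour Line S. The question is whether to condition on in-process temperature band.
In-process temperature band is recorded after the line and is itself shifted by it — it sits on the causal path from line to outcome. Conditioning on a mediator would strip out part of the effect we want; the pooled comparison gives the total causal effect.
Pooled: Line S 23.5% vs Line N 26.5%; Line S is lower overall.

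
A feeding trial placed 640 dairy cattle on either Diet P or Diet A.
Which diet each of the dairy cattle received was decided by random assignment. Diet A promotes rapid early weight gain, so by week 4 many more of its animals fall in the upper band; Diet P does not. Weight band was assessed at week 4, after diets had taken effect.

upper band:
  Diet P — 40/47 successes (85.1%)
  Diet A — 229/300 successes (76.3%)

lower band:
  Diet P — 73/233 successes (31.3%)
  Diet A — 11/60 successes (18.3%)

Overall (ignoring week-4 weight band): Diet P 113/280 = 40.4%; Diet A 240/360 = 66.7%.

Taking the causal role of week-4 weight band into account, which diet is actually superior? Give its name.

Diet A

The stratified and pooled comparisons disagree (Diet P wins within each week-4 weight band; Diet A wins overall), so the answer turns on the causal role of week-4 weight band.
Stratifying would compare diets among dairy cattle the diets themselves sorted into week-4 weight band groups — a form of selection on an intermediate. The unconditioned pooled rates give the total causal effect.
Pooled: Diet P 40.4% vs Diet A 66.7%; Diet A is higher overall.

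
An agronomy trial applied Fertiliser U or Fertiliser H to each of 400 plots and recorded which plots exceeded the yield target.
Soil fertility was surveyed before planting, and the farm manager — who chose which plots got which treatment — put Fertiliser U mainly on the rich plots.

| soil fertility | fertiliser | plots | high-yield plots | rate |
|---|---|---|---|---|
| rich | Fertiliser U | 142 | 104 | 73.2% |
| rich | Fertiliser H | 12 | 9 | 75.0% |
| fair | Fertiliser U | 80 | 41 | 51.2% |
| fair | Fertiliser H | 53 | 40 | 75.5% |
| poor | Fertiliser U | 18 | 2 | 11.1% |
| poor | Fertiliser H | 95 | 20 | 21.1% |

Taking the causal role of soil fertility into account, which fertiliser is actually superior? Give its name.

Fertiliser H

The soil fertility-specific comparison favours Fertiliser H throughout, but the pooled figures favour Fertiliser U. The question is whether to condition on soil fertility.
The imbalance in soil fertility arose from how plots were allocated, not from anything the fertiliser did; and soil fertility independently affects the outcome. The pooled gap is confounded — condition on soil fertility.
Within each level — rich: 73.2% vs 75.0%; fair: 51.2% vs 75.5%; poor: 11.1% vs 21.1% — Fertiliser H is higher every time.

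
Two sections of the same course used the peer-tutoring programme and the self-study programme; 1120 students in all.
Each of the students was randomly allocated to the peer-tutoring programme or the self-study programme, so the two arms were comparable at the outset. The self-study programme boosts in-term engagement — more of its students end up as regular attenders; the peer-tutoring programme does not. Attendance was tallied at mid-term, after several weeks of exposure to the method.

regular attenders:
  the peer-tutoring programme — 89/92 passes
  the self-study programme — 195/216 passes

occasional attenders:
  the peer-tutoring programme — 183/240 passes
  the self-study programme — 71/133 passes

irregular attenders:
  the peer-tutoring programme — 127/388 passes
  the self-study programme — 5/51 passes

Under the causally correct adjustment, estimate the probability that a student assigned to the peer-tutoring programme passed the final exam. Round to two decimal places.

Mid-term attendance is recorded after the teaching method and is itself shifted by it — it sits on the causal path from teaching method to outcome. Conditioning on a mediator would strip out part of the effect we want; the pooled comparison gives the total causal effect.
So P(outcome | do(the peer-tutoring programme)) is just the pooled rate for the peer-tutoring programme: 399/720 = 0.554.

0.55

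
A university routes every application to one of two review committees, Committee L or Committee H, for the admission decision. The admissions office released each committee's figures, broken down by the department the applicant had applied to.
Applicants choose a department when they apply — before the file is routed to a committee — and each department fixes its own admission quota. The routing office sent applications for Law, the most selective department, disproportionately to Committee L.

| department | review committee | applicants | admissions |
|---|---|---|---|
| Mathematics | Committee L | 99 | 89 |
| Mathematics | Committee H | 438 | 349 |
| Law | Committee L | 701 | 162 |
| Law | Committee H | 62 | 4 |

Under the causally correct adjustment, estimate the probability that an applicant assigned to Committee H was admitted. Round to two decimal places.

0.37

Nothing the review committee does changes department; the imbalance is an allocation artefact. With department also predicting the outcome, the pooled figure is confounded, and the within-stratum comparison is the causal one.
Standardising Committee H to the population department mix: 0.413·349/438 + 0.587·4/62 = 0.367.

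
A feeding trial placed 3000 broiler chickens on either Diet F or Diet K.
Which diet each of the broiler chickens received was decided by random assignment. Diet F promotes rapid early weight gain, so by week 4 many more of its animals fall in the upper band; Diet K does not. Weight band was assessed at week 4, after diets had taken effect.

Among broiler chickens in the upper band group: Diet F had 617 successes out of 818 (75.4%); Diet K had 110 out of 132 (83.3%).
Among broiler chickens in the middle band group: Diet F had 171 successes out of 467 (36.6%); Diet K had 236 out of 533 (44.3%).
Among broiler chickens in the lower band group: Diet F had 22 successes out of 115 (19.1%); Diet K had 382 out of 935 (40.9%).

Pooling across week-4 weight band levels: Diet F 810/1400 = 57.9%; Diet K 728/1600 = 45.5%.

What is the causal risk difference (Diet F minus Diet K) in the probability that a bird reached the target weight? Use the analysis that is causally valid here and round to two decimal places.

Diet K is higher inside every week-4 weight band stratum but Diet F is higher in aggregate. Whether to stratify depends on how week-4 weight band relates to the diet.
Because the diet influences week-4 weight band, week-4 weight band is a post-treatment mediator, not a confounder. Stratifying on it would bias the estimate; the causal effect is the crude pooled difference.
The causal difference is the pooled difference: 0.579 − 0.455 = +0.124.

+0.12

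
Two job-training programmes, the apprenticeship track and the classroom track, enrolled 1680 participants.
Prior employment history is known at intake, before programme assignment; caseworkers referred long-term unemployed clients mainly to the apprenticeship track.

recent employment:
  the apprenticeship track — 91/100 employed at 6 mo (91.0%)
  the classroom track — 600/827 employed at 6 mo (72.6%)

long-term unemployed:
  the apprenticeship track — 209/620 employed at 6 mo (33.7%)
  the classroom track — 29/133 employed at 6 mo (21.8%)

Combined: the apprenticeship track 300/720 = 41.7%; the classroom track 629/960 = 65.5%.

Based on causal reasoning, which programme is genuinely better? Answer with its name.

Prior employment history is set before the programme has any effect — it is not caused by the programme — and it independently drives the outcome. That makes it a confounder, so the causal comparison is within prior employment history levels.
Within each level — recent employment: 91.0% vs 72.6%; long-term unemployed: 33.7% vs 21.8% — the apprenticeship track is higher every time.

the apprenticeship track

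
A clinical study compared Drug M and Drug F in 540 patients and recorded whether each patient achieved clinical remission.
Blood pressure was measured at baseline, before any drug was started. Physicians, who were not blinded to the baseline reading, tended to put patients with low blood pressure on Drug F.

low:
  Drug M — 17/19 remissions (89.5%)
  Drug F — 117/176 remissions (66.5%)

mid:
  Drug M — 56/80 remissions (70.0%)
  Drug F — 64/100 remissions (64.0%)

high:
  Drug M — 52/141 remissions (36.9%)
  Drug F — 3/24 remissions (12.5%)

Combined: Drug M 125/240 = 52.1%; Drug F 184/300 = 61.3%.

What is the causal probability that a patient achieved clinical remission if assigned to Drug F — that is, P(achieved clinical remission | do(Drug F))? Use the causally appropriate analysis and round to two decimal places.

0.49

Within every blood pressure level Drug M has the higher rate, yet pooled Drug F does — Simpson's reversal.
The imbalance in blood pressure arose from how patients were allocated, not from anything the drug did; and blood pressure independently affects the outcome. The pooled gap is confounded — condition on blood pressure.
Standardising Drug F to the population blood pressure mix: 0.361·117/176 + 0.333·64/100 + 0.306·3/24 = 0.492.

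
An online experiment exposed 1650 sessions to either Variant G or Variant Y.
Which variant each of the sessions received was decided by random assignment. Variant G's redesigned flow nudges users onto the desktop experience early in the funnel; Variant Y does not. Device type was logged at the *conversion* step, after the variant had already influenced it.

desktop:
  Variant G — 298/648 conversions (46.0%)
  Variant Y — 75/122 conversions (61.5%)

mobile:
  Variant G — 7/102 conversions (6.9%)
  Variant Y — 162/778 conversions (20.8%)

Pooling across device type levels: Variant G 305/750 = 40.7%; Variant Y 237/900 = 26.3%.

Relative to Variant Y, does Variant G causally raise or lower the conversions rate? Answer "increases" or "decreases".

The device type-specific comparison favours Variant Y throughout, but the pooled figures favour Variant G. The question is whether to condition on device type.
Stratifying would compare variants among sessions the variants themselves sorted into device type groups — a form of selection on an intermediate. The unconditioned pooled rates give the total causal effect.
Pooled: Variant G 40.7% vs Variant Y 26.3%; Variant G is higher overall.

increases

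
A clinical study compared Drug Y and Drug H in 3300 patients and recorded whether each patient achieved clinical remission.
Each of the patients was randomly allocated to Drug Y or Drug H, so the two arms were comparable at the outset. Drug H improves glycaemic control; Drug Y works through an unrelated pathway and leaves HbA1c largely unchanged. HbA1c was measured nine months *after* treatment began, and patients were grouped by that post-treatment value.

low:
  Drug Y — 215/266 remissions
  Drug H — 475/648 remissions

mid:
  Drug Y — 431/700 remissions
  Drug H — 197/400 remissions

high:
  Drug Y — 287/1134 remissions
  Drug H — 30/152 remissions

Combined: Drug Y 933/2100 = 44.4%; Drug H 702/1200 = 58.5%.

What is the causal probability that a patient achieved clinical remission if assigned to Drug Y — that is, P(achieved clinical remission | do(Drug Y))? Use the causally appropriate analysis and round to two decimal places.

0.44

The distribution of HbA1c is itself part of what the drug does — it is an intermediate outcome. Holding it fixed would remove that part of the effect; the total effect is the pooled difference.
So P(outcome | do(Drug Y)) is just the pooled rate for Drug Y: 933/2100 = 0.444.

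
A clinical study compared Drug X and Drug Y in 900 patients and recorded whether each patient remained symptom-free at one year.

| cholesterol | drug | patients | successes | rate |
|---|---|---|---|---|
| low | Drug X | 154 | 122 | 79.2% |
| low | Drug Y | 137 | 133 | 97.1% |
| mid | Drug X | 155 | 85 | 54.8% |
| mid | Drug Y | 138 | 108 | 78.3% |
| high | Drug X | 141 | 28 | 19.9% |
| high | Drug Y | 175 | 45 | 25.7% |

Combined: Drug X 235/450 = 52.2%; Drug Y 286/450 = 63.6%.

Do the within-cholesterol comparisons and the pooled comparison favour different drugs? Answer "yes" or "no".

Within each cholesterol level (low 79.2% vs 97.1%; mid 54.8% vs 78.3%; high 19.9% vs 25.7%), Drug Y has the higher rate every time. Pooled: 52.2% vs 63.6% — Drug Y has the higher rate overall. They agree.

no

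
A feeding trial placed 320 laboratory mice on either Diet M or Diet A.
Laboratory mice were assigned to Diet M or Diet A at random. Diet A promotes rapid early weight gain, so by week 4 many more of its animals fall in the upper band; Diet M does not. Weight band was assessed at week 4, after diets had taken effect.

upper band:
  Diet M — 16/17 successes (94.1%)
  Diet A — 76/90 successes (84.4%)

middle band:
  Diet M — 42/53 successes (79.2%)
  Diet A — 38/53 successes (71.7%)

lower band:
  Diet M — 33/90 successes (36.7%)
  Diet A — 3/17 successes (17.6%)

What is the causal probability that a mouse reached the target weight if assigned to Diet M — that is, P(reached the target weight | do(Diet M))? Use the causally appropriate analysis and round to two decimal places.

Week-4 weight band is recorded after the diet and is itself shifted by it — it sits on the causal path from diet to outcome. Conditioning on a mediator would strip out part of the effect we want; the pooled comparison gives the total causal effect.
So P(outcome | do(Diet M)) is just the pooled rate for Diet M: 91/160 = 0.569.

0.57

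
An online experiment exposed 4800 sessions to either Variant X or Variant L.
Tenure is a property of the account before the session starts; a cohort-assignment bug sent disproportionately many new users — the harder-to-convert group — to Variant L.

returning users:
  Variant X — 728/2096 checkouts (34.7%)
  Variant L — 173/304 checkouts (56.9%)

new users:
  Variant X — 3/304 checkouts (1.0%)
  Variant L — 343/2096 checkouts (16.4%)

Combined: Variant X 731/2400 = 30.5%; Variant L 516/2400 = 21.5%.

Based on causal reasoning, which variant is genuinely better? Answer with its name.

Nothing the variant does changes user tenure; the imbalance is an allocation artefact. With user tenure also predicting the outcome, the pooled figure is confounded, and the within-stratum comparison is the causal one.
Within each level — returning users: 34.7% vs 56.9%; new users: 1.0% vs 16.4% — Variant L is higher every time.

Variant L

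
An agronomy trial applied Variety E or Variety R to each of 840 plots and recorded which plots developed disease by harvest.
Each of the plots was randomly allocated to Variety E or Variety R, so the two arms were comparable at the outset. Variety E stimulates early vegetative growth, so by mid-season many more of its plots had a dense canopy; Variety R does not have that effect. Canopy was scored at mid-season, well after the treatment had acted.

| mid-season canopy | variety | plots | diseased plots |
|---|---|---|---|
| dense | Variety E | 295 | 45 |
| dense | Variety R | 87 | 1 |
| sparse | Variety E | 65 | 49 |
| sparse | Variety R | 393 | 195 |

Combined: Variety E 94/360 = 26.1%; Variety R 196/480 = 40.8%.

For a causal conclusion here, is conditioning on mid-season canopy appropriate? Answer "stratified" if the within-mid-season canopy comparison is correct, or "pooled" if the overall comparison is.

The stratified and pooled comparisons disagree (Variety R wins within each mid-season canopy; Variety E wins overall), so the answer turns on the causal role of mid-season canopy.
The distribution of mid-season canopy is itself part of what the variety does — it is an intermediate outcome. Holding it fixed would remove that part of the effect; the total effect is the pooled difference.
Pooled: Variety E 26.1% vs Variety R 40.8%; Variety E is lower overall.

pooled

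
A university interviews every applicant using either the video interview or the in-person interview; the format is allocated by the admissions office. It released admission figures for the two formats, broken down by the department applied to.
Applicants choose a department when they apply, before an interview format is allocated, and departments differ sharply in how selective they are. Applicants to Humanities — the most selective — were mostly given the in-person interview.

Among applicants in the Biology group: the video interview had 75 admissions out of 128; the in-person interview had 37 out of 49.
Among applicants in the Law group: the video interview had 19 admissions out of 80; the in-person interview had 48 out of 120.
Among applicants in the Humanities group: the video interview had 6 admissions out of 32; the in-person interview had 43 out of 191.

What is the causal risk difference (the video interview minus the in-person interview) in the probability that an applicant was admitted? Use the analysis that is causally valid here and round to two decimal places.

-0.12

The stratified and pooled comparisons disagree (the in-person interview wins within each department; the video interview wins overall), so the answer turns on the causal role of department.
The imbalance in department arose from how applicants were allocated, not from anything the interview format did; and department independently affects the outcome. The pooled gap is confounded — condition on department.
Adjusting over the population distribution of department: 0.295·(0.586−0.755) + 0.333·(0.237−0.400) + 0.372·(0.188−0.225) = -0.118.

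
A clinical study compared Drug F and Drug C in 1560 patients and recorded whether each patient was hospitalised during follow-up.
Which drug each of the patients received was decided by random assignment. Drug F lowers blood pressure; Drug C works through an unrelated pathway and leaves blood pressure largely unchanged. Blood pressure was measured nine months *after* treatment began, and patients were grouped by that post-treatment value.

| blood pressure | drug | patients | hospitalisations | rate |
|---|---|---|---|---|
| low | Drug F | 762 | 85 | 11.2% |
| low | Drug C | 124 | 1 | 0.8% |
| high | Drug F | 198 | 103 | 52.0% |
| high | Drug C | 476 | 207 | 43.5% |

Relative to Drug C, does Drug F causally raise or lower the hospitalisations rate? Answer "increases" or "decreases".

Blood pressure is recorded after the drug and is itself shifted by it — it sits on the causal path from drug to outcome. Conditioning on a mediator would strip out part of the effect we want; the pooled comparison gives the total causal effect.
Pooled: Drug F 19.6% vs Drug C 34.7%; Drug F is lower overall.

decreases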